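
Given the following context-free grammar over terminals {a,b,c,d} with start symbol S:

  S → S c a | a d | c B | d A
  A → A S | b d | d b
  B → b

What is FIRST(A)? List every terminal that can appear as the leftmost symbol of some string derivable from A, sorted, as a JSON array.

FIRST sets, iterate to fixpoint:
iter 1:
  A via A→b d: +{b}
  A via A→d b: +{d}
  B via B→b: +{b}
  S via S→a d: +{a}
  S via S→c B: +{c}
  S via S→d A: +{d}
  FIRST(S)={a,c,d}  FIRST(A)={b,d}  FIRST(B)={b}
iter 2: — fixpoint
  FIRST(S)={a,c,d}  FIRST(A)={b,d}  FIRST(B)={b}

FIRST(A) = ["b", "d"]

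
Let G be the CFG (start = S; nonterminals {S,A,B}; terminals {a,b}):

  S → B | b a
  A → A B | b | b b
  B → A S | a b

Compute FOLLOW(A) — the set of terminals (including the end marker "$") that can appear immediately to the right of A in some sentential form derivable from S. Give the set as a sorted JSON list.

FIRST sets, iterate to fixpoint:
pass 1:
  A via A→b: +{b}
  B via B→A S: +{b}
  B via B→a b: +{a}
  S via S→B: +{a,b}
  S: {a,b}  A: {b}  B: {a,b}
pass 2: (no change)
  S: {a,b}  A: {b}  B: {a,b}

FOLLOW sets:
initialize: $ ∈ FOLLOW(S)
pass 1:
  A→A B: FOLLOW(A) ⊇ FIRST(B) = {a,b}; new: +{a,b}
  A→A B: FOLLOW(B) ⊇ FOLLOW(A) ⊇ {a,b}; new: +{a,b}
  B→A S: FOLLOW(S) ⊇ FOLLOW(B) ⊇ {a,b}; new: +{a,b}
  S→B: FOLLOW(B) ⊇ FOLLOW(S) ⊇ {$,a,b}; new: +{$}
  FOLLOW[S]={$,a,b}  FOLLOW[A]={a,b}  FOLLOW[B]={$,a,b}
pass 2: — fixpoint
  FOLLOW[S]={$,a,b}  FOLLOW[A]={a,b}  FOLLOW[B]={$,a,b}

FOLLOW(A) = ["a", "b"]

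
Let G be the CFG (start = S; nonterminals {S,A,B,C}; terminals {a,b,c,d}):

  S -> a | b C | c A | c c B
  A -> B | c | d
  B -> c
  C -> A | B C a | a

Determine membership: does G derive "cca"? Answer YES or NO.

Convert to CNF:
  S -> T1 C | T2 A | T2 X4 | a
  A -> c | d
  B -> c
  C -> B X3 | a | c | d
  T0 -> a
  T1 -> b
  T2 -> c
  X3 -> C T0
  X4 -> T2 B

CYK table (by increasing span):
  cell(0,0) c: {A,B,C,T2}  orig:{A,B,C}
  cell(1,1) c: {A,B,C,T2}  orig:{A,B,C}
  cell(2,2) a: {C,S,T0}  orig:{C,S}
  cell(0,1) cc: {S,X4}  orig:{S}
  cell(1,2) ca: {X3}  orig:{}
  cell(0,2) cca: {C}

S ∉ T[0,2] ⇒ NO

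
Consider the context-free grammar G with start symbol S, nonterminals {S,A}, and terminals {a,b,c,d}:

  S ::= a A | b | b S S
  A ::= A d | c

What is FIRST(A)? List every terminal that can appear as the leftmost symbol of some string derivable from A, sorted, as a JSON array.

FIRST sets, iterate to fixpoint:
iter 1:
  A via A→c: +{c}
  S via S→a A: +{a}
  S via S→b: +{b}
  S: {a,b}  A: {c}
iter 2: (no change)
  S: {a,b}  A: {c}

FIRST(A) = ["c"]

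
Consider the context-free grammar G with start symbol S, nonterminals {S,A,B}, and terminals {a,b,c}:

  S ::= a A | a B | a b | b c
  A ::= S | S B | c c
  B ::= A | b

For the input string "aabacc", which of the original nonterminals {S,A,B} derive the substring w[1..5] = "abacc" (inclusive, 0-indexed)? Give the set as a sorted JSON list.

CNF form of G:
  S -> T0 A | T0 B | T0 T1 | T1 T2
  A -> S B | T0 A | T0 B | T0 T1 | T1 T2 | T2 T2
  B -> S B | T0 A | T0 B | T0 T1 | T1 T2 | T2 T2 | b
  T0 -> a
  T1 -> b
  T2 -> c

Fill CYK table bottom-up (cells [i..j] with 1 ≤ i ≤ j ≤ 5 only):
  [1..1]={T0}  "a"  orig:{}
  [2..2]={B,T1}  "b"  orig:{B}
  [3..3]={T0}  "a"  orig:{}
  [4..4]={T2}  "c"  orig:{}
  [5..5]={T2}  "c"  orig:{}
  [1..2]={A,B,S}  "ab"
  [2..3]=∅  "ba"
  [3..4]=∅  "ac"
  [4..5]={A,B}  "cc"
  [1..3]=∅  "aba"
  [2..4]=∅  "bac"
  [3..5]={A,B,S}  "acc"
  [1..4]=∅  "abac"
  [2..5]=∅  "bacc"
  [1..5]={A,B}  "abacc"

Original NTs in T[1,5] deriving "abacc": ["A", "B"]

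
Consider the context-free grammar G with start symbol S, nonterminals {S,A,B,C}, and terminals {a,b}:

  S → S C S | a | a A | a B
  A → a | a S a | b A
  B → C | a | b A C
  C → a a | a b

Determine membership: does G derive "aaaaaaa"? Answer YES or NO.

Convert to CNF:
  S -> S X4 | T0 A | T0 B | a
  A -> T0 X2 | T1 A | a
  B -> T0 T0 | T0 T1 | T1 X3 | a
  C -> T0 T0 | T0 T1
  T0 -> a
  T1 -> b
  X2 -> S T0
  X3 -> A C
  X4 -> C S

CYK table (by increasing span):
  [0..0]={A,B,S,T0}  "a"  orig:{A,B,S}
  [1..1]={A,B,S,T0}  "a"  orig:{A,B,S}
  [2..2]={A,B,S,T0}  "a"  orig:{A,B,S}
  [3..3]={A,B,S,T0}  "a"  orig:{A,B,S}
  [4..4]={A,B,S,T0}  "a"  orig:{A,B,S}
  [5..5]={A,B,S,T0}  "a"  orig:{A,B,S}
  [6..6]={A,B,S,T0}  "a"  orig:{A,B,S}
  [0..1]={B,C,S,X2}  "aa"  orig:{B,C,S}
  [1..2]={B,C,S,X2}  "aa"  orig:{B,C,S}
  [2..3]={B,C,S,X2}  "aa"  orig:{B,C,S}
  [3..4]={B,C,S,X2}  "aa"  orig:{B,C,S}
  [4..5]={B,C,S,X2}  "aa"  orig:{B,C,S}
  [5..6]={B,C,S,X2}  "aa"  orig:{B,C,S}
  [0..2]={A,S,X2,X3,X4}  "aaa"  orig:{A,S}
  [1..3]={A,S,X2,X3,X4}  "aaa"  orig:{A,S}
  [2..4]={A,S,X2,X3,X4}  "aaa"  orig:{A,S}
  [3..5]={A,S,X2,X3,X4}  "aaa"  orig:{A,S}
  [4..6]={A,S,X2,X3,X4}  "aaa"  orig:{A,S}
  [0..3]={A,S,X2,X4}  "aaaa"  orig:{A,S}
  [1..4]={A,S,X2,X4}  "aaaa"  orig:{A,S}
  [2..5]={A,S,X2,X4}  "aaaa"  orig:{A,S}
  [3..6]={A,S,X2,X4}  "aaaa"  orig:{A,S}
  [0..4]={A,S,X2,X3,X4}  "aaaaa"  orig:{A,S}
  [1..5]={A,S,X2,X3,X4}  "aaaaa"  orig:{A,S}
  [2..6]={A,S,X2,X3,X4}  "aaaaa"  orig:{A,S}
  [0..5]={A,S,X2,X3,X4}  "aaaaaa"  orig:{A,S}
  [1..6]={A,S,X2,X3,X4}  "aaaaaa"  orig:{A,S}
  [0..6]={A,S,X2,X3,X4}  "aaaaaaa"  orig:{A,S}

S ∈ T[0,6] ⇒ YES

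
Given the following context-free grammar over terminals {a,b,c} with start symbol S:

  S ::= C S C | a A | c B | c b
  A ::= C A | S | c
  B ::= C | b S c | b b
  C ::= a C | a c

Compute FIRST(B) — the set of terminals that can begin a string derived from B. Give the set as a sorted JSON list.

FIRST sets, iterate to fixpoint:
pass 1:
  A via A→c: +{c}
  B via B→b S c: +{b}
  C via C→a C: +{a}
  S via S→C S C: +{a}
  S via S→c B: +{c}
  FIRST[S]={a,c}  FIRST[A]={c}  FIRST[B]={b}  FIRST[C]={a}
pass 2:
  A via A→C A: +{a}
  B via B→C: +{a}
  FIRST[S]={a,c}  FIRST[A]={a,c}  FIRST[B]={a,b}  FIRST[C]={a}
pass 3: (no change)
  FIRST[S]={a,c}  FIRST[A]={a,c}  FIRST[B]={a,b}  FIRST[C]={a}

FIRST(B) = ["a", "b"]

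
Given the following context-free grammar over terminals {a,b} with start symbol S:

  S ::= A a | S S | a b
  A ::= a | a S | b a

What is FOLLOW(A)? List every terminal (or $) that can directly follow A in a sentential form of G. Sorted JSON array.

FIRST iteration:
round 1:
  A via A→a: +{a}
  A via A→b a: +{b}
  S via S→A a: +{a,b}
  FIRST(S)={a,b}  FIRST(A)={a,b}
round 2: — fixpoint
  FIRST(S)={a,b}  FIRST(A)={a,b}

Compute FOLLOW by fixpoint:
seed FOLLOW(S) with $
iter 1:
  S→A a: FOLLOW(A) ⊇ FIRST(a) = {a}; new: +{a}
  S→S S: FOLLOW(S) ⊇ FIRST(S) = {a,b}; new: +{a,b}
  S: {$,a,b}  A: {a}
iter 2: done
  S: {$,a,b}  A: {a}

FOLLOW(A) = ["a"]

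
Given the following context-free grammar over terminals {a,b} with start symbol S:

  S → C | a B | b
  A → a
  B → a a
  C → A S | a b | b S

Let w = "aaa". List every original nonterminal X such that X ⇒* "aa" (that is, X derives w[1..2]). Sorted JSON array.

CNF form of G:
  S -> A S | T0 B | T0 T1 | T1 S | b
  A -> a
  B -> T0 T0
  C -> A S | T0 T1 | T1 S
  T0 -> a
  T1 -> b

CYK fill — only the sub-triangle for w[1..2]:
  [1..1]={A,T0}  "a"  orig:{A}
  [2..2]={A,T0}  "a"  orig:{A}
  [1..2]={B}  "aa"

Original NTs in T[1,2] deriving "aa": ["B"]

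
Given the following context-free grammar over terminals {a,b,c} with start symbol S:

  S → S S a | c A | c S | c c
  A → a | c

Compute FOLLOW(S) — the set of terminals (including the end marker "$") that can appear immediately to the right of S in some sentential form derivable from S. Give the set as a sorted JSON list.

FIRST iteration:
round 1:
  A via A→a: +{a}
  A via A→c: +{c}
  S via S→c A: +{c}
  FIRST(S)={c}  FIRST(A)={a,c}
round 2: done
  FIRST(S)={c}  FIRST(A)={a,c}

FOLLOW sets:
initialize: $ ∈ FOLLOW(S)
[1]
  S→S S a: FOLLOW(S) ⊇ FIRST(S) = {c}; new: +{c}
  S→S S a: FOLLOW(S) ⊇ FIRST(a) = {a}; new: +{a}
  S→c A: FOLLOW(A) ⊇ FOLLOW(S) ⊇ {$,a,c}; new: +{$,a,c}
  FOLLOW(S)={$,a,c}  FOLLOW(A)={$,a,c}
[2] (no change)
  FOLLOW(S)={$,a,c}  FOLLOW(A)={$,a,c}

FOLLOW(S) = ["$", "a", "c"]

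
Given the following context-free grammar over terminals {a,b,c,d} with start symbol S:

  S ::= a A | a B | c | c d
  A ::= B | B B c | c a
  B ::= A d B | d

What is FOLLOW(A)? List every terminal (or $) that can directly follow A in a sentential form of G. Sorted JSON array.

FIRST sets, iterate to fixpoint:
pass 1:
  A via A→c a: +{c}
  B via B→A d B: +{c}
  B via B→d: +{d}
  S via S→a A: +{a}
  S via S→c: +{c}
  FIRST[S]={a,c}  FIRST[A]={c}  FIRST[B]={c,d}
pass 2:
  A via A→B: +{d}
  FIRST[S]={a,c}  FIRST[A]={c,d}  FIRST[B]={c,d}
pass 3: (stable)
  FIRST[S]={a,c}  FIRST[A]={c,d}  FIRST[B]={c,d}

FOLLOW iteration:
seed FOLLOW(S) with $
pass 1:
  A→B B c: FOLLOW(B) ⊇ FIRST(B) = {c,d}; new: +{c,d}
  B→A d B: FOLLOW(A) ⊇ FIRST(d) = {d}; new: +{d}
  S→a A: FOLLOW(A) ⊇ FOLLOW(S) ⊇ {$}; new: +{$}
  S→a B: FOLLOW(B) ⊇ FOLLOW(S) ⊇ {$}; new: +{$}
  S: {$}  A: {$,d}  B: {$,c,d}
pass 2: — fixpoint
  S: {$}  A: {$,d}  B: {$,c,d}

FOLLOW(A) = ["$", "d"]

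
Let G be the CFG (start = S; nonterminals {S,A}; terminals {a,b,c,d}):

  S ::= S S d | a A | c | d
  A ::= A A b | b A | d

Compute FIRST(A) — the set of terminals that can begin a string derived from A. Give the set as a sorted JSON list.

FIRST iteration:
[1]
  A via A→b A: +{b}
  A via A→d: +{d}
  S via S→a A: +{a}
  S via S→c: +{c}
  S via S→d: +{d}
  FIRST(S)={a,c,d}  FIRST(A)={b,d}
[2] done
  FIRST(S)={a,c,d}  FIRST(A)={b,d}

FIRST(A) = ["b", "d"]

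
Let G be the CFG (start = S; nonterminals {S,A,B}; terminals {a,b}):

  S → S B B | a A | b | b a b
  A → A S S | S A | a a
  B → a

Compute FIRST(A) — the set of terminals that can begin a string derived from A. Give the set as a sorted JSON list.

FIRST sets, iterate to fixpoint:
round 1:
  A via A→a a: +{a}
  B via B→a: +{a}
  S via S→a A: +{a}
  S via S→b: +{b}
  FIRST(S)={a,b}  FIRST(A)={a}  FIRST(B)={a}
round 2:
  A via A→S A: +{b}
  FIRST(S)={a,b}  FIRST(A)={a,b}  FIRST(B)={a}
round 3: (no change)
  FIRST(S)={a,b}  FIRST(A)={a,b}  FIRST(B)={a}

FIRST(A) = ["a", "b"]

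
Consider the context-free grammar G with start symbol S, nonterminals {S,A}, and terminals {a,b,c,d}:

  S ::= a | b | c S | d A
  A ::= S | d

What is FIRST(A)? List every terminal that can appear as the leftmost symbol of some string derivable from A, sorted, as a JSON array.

FIRST sets, iterate to fixpoint:
pass 1:
  A via A→d: +{d}
  S via S→a: +{a}
  S via S→b: +{b}
  S via S→c S: +{c}
  S via S→d A: +{d}
  FIRST[S]={a,b,c,d}  FIRST[A]={d}
pass 2:
  A via A→S: +{a,b,c}
  FIRST[S]={a,b,c,d}  FIRST[A]={a,b,c,d}
pass 3: (stable)
  FIRST[S]={a,b,c,d}  FIRST[A]={a,b,c,d}

FIRST(A) = ["a", "b", "c", "d"]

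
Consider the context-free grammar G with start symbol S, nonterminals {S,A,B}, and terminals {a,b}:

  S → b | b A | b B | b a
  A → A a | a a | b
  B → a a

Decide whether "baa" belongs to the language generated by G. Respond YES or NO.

Convert to CNF:
  S -> T1 A | T1 B | T1 T0 | b
  A -> A T0 | T0 T0 | b
  B -> T0 T0
  T0 -> a
  T1 -> b

Fill CYK table bottom-up:
  cell(0,0) b: {A,S,T1}  orig:{A,S}
  cell(1,1) a: {T0}  orig:{}
  cell(2,2) a: {T0}  orig:{}
  cell(0,1) ba: {A,S}
  cell(1,2) aa: {A,B}
  cell(0,2) baa: {A,S}

S ∈ T[0,2] ⇒ YES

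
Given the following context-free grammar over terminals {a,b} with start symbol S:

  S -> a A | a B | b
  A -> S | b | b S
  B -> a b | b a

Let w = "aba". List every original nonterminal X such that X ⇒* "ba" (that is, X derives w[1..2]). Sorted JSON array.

Convert to CNF:
  S -> T0 A | T0 B | b
  A -> T0 A | T0 B | T1 S | b
  B -> T0 T1 | T1 T0
  T0 -> a
  T1 -> b

Fill CYK table bottom-up (cells [i..j] with 1 ≤ i ≤ j ≤ 2 only):
  T[1,1] 'b' = {A,S,T1}  orig:{A,S}
  T[2,2] 'a' = {T0}  orig:{}
  T[1,2] 'ba' = {B}

Original NTs in T[1,2] deriving "ba": ["B"]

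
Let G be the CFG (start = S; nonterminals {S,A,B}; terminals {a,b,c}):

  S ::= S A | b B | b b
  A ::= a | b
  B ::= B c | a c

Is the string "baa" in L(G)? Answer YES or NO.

CNF form of G:
  S -> S A | T2 B | T2 T2
  A -> a | b
  B -> B T0 | T1 T0
  T0 -> c
  T1 -> a
  T2 -> b

Fill CYK table bottom-up:
  cell(0,0) b: {A,T2}  orig:{A}
  cell(1,1) a: {A,T1}  orig:{A}
  cell(2,2) a: {A,T1}  orig:{A}
  cell(0,1) ba: ∅
  cell(1,2) aa: ∅
  cell(0,2) baa: ∅

S ∉ T[0,2] ⇒ NO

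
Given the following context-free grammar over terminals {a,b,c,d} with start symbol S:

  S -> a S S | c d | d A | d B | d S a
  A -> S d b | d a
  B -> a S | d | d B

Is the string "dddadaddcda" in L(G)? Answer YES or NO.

Convert to CNF:
  S -> T0 A | T0 B | T0 X6 | T2 X5 | T3 T0
  A -> S X4 | T0 T2
  B -> T0 B | T2 S | d
  T0 -> d
  T1 -> b
  T2 -> a
  T3 -> c
  X4 -> T0 T1
  X5 -> S S
  X6 -> S T2

CYK fill:
  cell(0,0) d: {B,T0}  orig:{B}
  cell(1,1) d: {B,T0}  orig:{B}
  cell(2,2) d: {B,T0}  orig:{B}
  cell(3,3) a: {T2}  orig:{}
  cell(4,4) d: {B,T0}  orig:{B}
  cell(5,5) a: {T2}  orig:{}
  cell(6,6) d: {B,T0}  orig:{B}
  cell(7,7) d: {B,T0}  orig:{B}
  cell(8,8) c: {T3}  orig:{}
  cell(9,9) d: {B,T0}  orig:{B}
  cell(10,10) a: {T2}  orig:{}
  cell(0,1) dd: {B,S}
  cell(1,2) dd: {B,S}
  cell(2,3) da: {A}
  cell(3,4) ad: ∅
  cell(4,5) da: {A}
  cell(5,6) ad: ∅
  cell(6,7) dd: {B,S}
  cell(7,8) dc: ∅
  cell(8,9) cd: {S}
  cell(9,10) da: {A}
  cell(0,2) ddd: {B,S}
  cell(1,3) dda: {S,X6}  orig:{S}
  cell(2,4) dad: ∅
  cell(3,5) ada: ∅
  cell(4,6) dad: ∅
  cell(5,7) add: {B}
  cell(6,8) ddc: ∅
  cell(7,9) dcd: ∅
  cell(8,10) cda: {X6}  orig:{}
  cell(0,3) ddda: {S,X6}  orig:{S}
  cell(1,4) ddad: ∅
  cell(2,5) dada: ∅
  cell(3,6) adad: ∅
  cell(4,7) dadd: {B,S}
  cell(5,8) addc: ∅
  cell(6,9) ddcd: {X5}  orig:{}
  cell(7,10) dcda: {S}
  cell(0,4) dddad: ∅
  cell(1,5) ddada: ∅
  cell(2,6) dadad: ∅
  cell(3,7) adadd: {B}
  cell(4,8) daddc: ∅
  cell(5,9) addcd: {S}
  cell(6,10) ddcda: ∅
  cell(0,5) dddada: ∅
  cell(1,6) ddadad: ∅
  cell(2,7) dadadd: {B,S}
  cell(3,8) adaddc: ∅
  cell(4,9) daddcd: {X5}  orig:{}
  cell(5,10) addcda: {X6}  orig:{}
  cell(0,6) dddadad: ∅
  cell(1,7) ddadadd: {B,S,X5}  orig:{B,S}
  cell(2,8) dadaddc: ∅
  cell(3,9) adaddcd: {S}
  cell(4,10) daddcda: {S}
  cell(0,7) dddadadd: {B,S,X5}  orig:{B,S}
  cell(1,8) ddadaddc: ∅
  cell(2,9) dadaddcd: {X5}  orig:{}
  cell(3,10) adaddcda: {B,X6}  orig:{B}
  cell(0,8) dddadaddc: ∅
  cell(1,9) ddadaddcd: {X5}  orig:{}
  cell(2,10) dadaddcda: {B,S}
  cell(0,9) dddadaddcd: {X5}  orig:{}
  cell(1,10) ddadaddcda: {B,S,X5}  orig:{B,S}
  cell(0,10) dddadaddcda: {B,S,X5}  orig:{B,S}

S ∈ T[0,10] ⇒ YES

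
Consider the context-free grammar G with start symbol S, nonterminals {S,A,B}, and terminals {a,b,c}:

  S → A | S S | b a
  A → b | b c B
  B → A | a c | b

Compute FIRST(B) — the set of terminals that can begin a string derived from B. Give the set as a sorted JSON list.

FIRST sets, iterate to fixpoint:
round 1:
  A via A→b: +{b}
  B via B→A: +{b}
  B via B→a c: +{a}
  S via S→A: +{b}
  S: {b}  A: {b}  B: {a,b}
round 2: (stable)
  S: {b}  A: {b}  B: {a,b}

FIRST(B) = ["a", "b"]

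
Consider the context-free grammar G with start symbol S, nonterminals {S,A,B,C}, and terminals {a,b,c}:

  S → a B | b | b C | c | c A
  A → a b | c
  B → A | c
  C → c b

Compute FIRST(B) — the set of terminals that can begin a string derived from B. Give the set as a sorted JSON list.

Compute FIRST by fixpoint:
round 1:
  A via A→a b: +{a}
  A via A→c: +{c}
  B via B→A: +{a,c}
  C via C→c b: +{c}
  S via S→a B: +{a}
  S via S→b: +{b}
  S via S→c: +{c}
  FIRST[S]={a,b,c}  FIRST[A]={a,c}  FIRST[B]={a,c}  FIRST[C]={c}
round 2: (stable)
  FIRST[S]={a,b,c}  FIRST[A]={a,c}  FIRST[B]={a,c}  FIRST[C]={c}

FIRST(B) = ["a", "c"]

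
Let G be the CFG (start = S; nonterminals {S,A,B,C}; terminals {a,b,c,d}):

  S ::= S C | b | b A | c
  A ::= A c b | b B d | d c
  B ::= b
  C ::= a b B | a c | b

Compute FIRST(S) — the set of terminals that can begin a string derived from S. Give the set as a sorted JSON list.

Compute FIRST by fixpoint:
round 1:
  A via A→b B d: +{b}
  A via A→d c: +{d}
  B via B→b: +{b}
  C via C→a b B: +{a}
  C via C→b: +{b}
  S via S→b: +{b}
  S via S→c: +{c}
  S: {b,c}  A: {b,d}  B: {b}  C: {a,b}
round 2: (stable)
  S: {b,c}  A: {b,d}  B: {b}  C: {a,b}

FIRST(S) = ["b", "c"]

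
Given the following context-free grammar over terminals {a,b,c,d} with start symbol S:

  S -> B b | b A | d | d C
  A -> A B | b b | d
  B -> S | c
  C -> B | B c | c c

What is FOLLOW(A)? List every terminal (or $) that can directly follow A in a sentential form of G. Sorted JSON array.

FIRST iteration:
[1]
  A via A→b b: +{b}
  A via A→d: +{d}
  B via B→c: +{c}
  C via C→B: +{c}
  S via S→B b: +{c}
  S via S→b A: +{b}
  S via S→d: +{d}
  FIRST(S)={b,c,d}  FIRST(A)={b,d}  FIRST(B)={c}  FIRST(C)={c}
[2]
  B via B→S: +{b,d}
  C via C→B: +{b,d}
  FIRST(S)={b,c,d}  FIRST(A)={b,d}  FIRST(B)={b,c,d}  FIRST(C)={b,c,d}
[3] (stable)
  FIRST(S)={b,c,d}  FIRST(A)={b,d}  FIRST(B)={b,c,d}  FIRST(C)={b,c,d}

FOLLOW sets:
initialize: $ ∈ FOLLOW(S)
round 1:
  A→A B: FOLLOW(A) ⊇ FIRST(B) = {b,c,d}; new: +{b,c,d}
  A→A B: FOLLOW(B) ⊇ FOLLOW(A) ⊇ {b,c,d}; new: +{b,c,d}
  B→S: FOLLOW(S) ⊇ FOLLOW(B) ⊇ {b,c,d}; new: +{b,c,d}
  S→b A: FOLLOW(A) ⊇ FOLLOW(S) ⊇ {$,b,c,d}; new: +{$}
  S→d C: FOLLOW(C) ⊇ FOLLOW(S) ⊇ {$,b,c,d}; new: +{$,b,c,d}
  FOLLOW(S)={$,b,c,d}  FOLLOW(A)={$,b,c,d}  FOLLOW(B)={b,c,d}  FOLLOW(C)={$,b,c,d}
round 2:
  A→A B: FOLLOW(B) ⊇ FOLLOW(A) ⊇ {$,b,c,d}; new: +{$}
  FOLLOW(S)={$,b,c,d}  FOLLOW(A)={$,b,c,d}  FOLLOW(B)={$,b,c,d}  FOLLOW(C)={$,b,c,d}
round 3: done
  FOLLOW(S)={$,b,c,d}  FOLLOW(A)={$,b,c,d}  FOLLOW(B)={$,b,c,d}  FOLLOW(C)={$,b,c,d}

FOLLOW(A) = ["$", "b", "c", "d"]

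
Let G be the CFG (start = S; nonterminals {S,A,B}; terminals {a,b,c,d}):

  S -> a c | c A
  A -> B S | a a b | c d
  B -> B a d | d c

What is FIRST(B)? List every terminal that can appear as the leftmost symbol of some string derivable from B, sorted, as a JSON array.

Compute FIRST by fixpoint:
iter 1:
  A via A→a a b: +{a}
  A via A→c d: +{c}
  B via B→d c: +{d}
  S via S→a c: +{a}
  S via S→c A: +{c}
  S: {a,c}  A: {a,c}  B: {d}
iter 2:
  A via A→B S: +{d}
  S: {a,c}  A: {a,c,d}  B: {d}
iter 3: — fixpoint
  S: {a,c}  A: {a,c,d}  B: {d}

FIRST(B) = ["d"]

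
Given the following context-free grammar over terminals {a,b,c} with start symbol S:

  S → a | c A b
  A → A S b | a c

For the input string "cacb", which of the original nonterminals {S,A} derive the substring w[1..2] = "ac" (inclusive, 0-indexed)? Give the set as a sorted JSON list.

CNF form of G:
  S -> T2 X4 | a
  A -> A X3 | T1 T2
  T0 -> b
  T1 -> a
  T2 -> c
  X3 -> S T0
  X4 -> A T0

CYK fill — only the sub-triangle for w[1..2]:
  cell(1,1) a: {S,T1}  orig:{S}
  cell(2,2) c: {T2}  orig:{}
  cell(1,2) ac: {A}

Original NTs in T[1,2] deriving "ac": ["A"]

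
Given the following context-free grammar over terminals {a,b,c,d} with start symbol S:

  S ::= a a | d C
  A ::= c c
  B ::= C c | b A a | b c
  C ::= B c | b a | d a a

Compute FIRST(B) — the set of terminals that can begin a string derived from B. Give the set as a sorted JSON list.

Compute FIRST by fixpoint:
[1]
  A via A→c c: +{c}
  B via B→b A a: +{b}
  C via C→B c: +{b}
  C via C→d a a: +{d}
  S via S→a a: +{a}
  S via S→d C: +{d}
  FIRST[S]={a,d}  FIRST[A]={c}  FIRST[B]={b}  FIRST[C]={b,d}
[2]
  B via B→C c: +{d}
  FIRST[S]={a,d}  FIRST[A]={c}  FIRST[B]={b,d}  FIRST[C]={b,d}
[3] done
  FIRST[S]={a,d}  FIRST[A]={c}  FIRST[B]={b,d}  FIRST[C]={b,d}

FIRST(B) = ["b", "d"]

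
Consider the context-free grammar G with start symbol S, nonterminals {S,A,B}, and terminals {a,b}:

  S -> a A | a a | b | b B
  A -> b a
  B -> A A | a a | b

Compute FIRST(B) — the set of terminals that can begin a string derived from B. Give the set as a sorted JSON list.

FIRST iteration:
round 1:
  A via A→b a: +{b}
  B via B→A A: +{b}
  B via B→a a: +{a}
  S via S→a A: +{a}
  S via S→b: +{b}
  FIRST[S]={a,b}  FIRST[A]={b}  FIRST[B]={a,b}
round 2: (stable)
  FIRST[S]={a,b}  FIRST[A]={b}  FIRST[B]={a,b}

FIRST(B) = ["a", "b"]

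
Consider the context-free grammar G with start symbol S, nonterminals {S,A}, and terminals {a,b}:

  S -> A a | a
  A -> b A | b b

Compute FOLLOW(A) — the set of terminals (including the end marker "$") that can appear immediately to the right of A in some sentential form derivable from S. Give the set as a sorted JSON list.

Compute FIRST by fixpoint:
round 1:
  A via A→b A: +{b}
  S via S→A a: +{b}
  S via S→a: +{a}
  FIRST[S]={a,b}  FIRST[A]={b}
round 2: done
  FIRST[S]={a,b}  FIRST[A]={b}

FOLLOW iteration:
FOLLOW(S) := {$}
pass 1:
  S→A a: FOLLOW(A) ⊇ FIRST(a) = {a}; new: +{a}
  FOLLOW[S]={$}  FOLLOW[A]={a}
pass 2: — fixpoint
  FOLLOW[S]={$}  FOLLOW[A]={a}

FOLLOW(A) = ["a"]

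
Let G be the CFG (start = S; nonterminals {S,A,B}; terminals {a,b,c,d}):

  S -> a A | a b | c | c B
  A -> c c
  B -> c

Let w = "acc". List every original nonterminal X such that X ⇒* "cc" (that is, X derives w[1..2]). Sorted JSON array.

Convert to CNF:
  S -> T0 B | T1 A | T1 T2 | c
  A -> T0 T0
  B -> c
  T0 -> c
  T1 -> a
  T2 -> b

CYK fill, restricted to cells inside w[1..2]:
  cell(1,1) c: {B,S,T0}  orig:{B,S}
  cell(2,2) c: {B,S,T0}  orig:{B,S}
  cell(1,2) cc: {A,S}

Original NTs in T[1,2] deriving "cc": ["A", "S"]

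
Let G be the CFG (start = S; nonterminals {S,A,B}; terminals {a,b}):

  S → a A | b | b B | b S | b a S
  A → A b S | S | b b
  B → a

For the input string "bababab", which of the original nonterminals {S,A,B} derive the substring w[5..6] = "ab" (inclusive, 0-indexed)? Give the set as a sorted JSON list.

Convert to CNF:
  S -> T0 B | T0 S | T0 X4 | T1 A | b
  A -> A X2 | T0 B | T0 S | T0 T0 | T0 X3 | T1 A | b
  B -> a
  T0 -> b
  T1 -> a
  X2 -> T0 S
  X3 -> T1 S
  X4 -> T1 S

Fill CYK table bottom-up, restricted to cells inside w[5..6]:
  [5..5]={B,T1}  "a"  orig:{B}
  [6..6]={A,S,T0}  "b"  orig:{A,S}
  [5..6]={A,S,X3,X4}  "ab"  orig:{A,S}

Original NTs in T[5,6] deriving "ab": ["A", "S"]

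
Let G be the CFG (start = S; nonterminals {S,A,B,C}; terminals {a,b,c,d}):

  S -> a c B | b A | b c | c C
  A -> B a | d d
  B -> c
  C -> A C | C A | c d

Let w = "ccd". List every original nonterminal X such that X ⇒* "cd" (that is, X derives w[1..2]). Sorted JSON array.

Convert to CNF:
  S -> T0 X4 | T2 C | T3 A | T3 T2
  A -> B T0 | T1 T1
  B -> c
  C -> A C | C A | T2 T1
  T0 -> a
  T1 -> d
  T2 -> c
  T3 -> b
  X4 -> T2 B

CYK fill — only the sub-triangle for w[1..2]:
  cell(1,1) c: {B,T2}  orig:{B}
  cell(2,2) d: {T1}  orig:{}
  cell(1,2) cd: {C}

Original NTs in T[1,2] deriving "cd": ["C"]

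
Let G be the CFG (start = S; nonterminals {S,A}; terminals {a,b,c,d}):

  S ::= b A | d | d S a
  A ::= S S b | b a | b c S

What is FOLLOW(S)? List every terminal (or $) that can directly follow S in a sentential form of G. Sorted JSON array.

Compute FIRST by fixpoint:
round 1:
  A via A→b a: +{b}
  S via S→b A: +{b}
  S via S→d: +{d}
  FIRST(S)={b,d}  FIRST(A)={b}
round 2:
  A via A→S S b: +{d}
  FIRST(S)={b,d}  FIRST(A)={b,d}
round 3: done
  FIRST(S)={b,d}  FIRST(A)={b,d}

Compute FOLLOW by fixpoint:
initialize: $ ∈ FOLLOW(S)
[1]
  A→S S b: FOLLOW(S) ⊇ FIRST(S) = {b,d}; new: +{b,d}
  S→b A: FOLLOW(A) ⊇ FOLLOW(S) ⊇ {$,b,d}; new: +{$,b,d}
  S→d S a: FOLLOW(S) ⊇ FIRST(a) = {a}; new: +{a}
  S: {$,a,b,d}  A: {$,b,d}
[2]
  S→b A: FOLLOW(A) ⊇ FOLLOW(S) ⊇ {$,a,b,d}; new: +{a}
  S: {$,a,b,d}  A: {$,a,b,d}
[3] — fixpoint
  S: {$,a,b,d}  A: {$,a,b,d}

FOLLOW(S) = ["$", "a", "b", "d"]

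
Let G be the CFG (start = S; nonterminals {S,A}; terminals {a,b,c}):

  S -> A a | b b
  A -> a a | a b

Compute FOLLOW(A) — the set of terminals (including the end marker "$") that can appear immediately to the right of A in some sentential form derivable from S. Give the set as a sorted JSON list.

FIRST iteration:
iter 1:
  A via A→a a: +{a}
  S via S→A a: +{a}
  S via S→b b: +{b}
  FIRST[S]={a,b}  FIRST[A]={a}
iter 2: — fixpoint
  FIRST[S]={a,b}  FIRST[A]={a}

FOLLOW iteration:
seed FOLLOW(S) with $
[1]
  S→A a: FOLLOW(A) ⊇ FIRST(a) = {a}; new: +{a}
  FOLLOW[S]={$}  FOLLOW[A]={a}
[2] — fixpoint
  FOLLOW[S]={$}  FOLLOW[A]={a}

FOLLOW(A) = ["a"]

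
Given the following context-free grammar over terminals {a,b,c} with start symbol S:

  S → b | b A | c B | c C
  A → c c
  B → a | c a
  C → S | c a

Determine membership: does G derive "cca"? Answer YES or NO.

Convert to CNF:
  S -> T0 B | T0 C | T2 A | b
  A -> T0 T0
  B -> T0 T1 | a
  C -> T0 B | T0 C | T0 T1 | T2 A | b
  T0 -> c
  T1 -> a
  T2 -> b

Fill CYK table bottom-up:
  [0..0]={T0}  "c"  orig:{}
  [1..1]={T0}  "c"  orig:{}
  [2..2]={B,T1}  "a"  orig:{B}
  [0..1]={A}  "cc"
  [1..2]={B,C,S}  "ca"
  [0..2]={C,S}  "cca"

S ∈ T[0,2] ⇒ YES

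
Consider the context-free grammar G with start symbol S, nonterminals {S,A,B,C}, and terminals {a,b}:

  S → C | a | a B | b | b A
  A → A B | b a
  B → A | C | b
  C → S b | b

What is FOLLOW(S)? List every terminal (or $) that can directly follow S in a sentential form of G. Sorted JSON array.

FIRST iteration:
round 1:
  A via A→b a: +{b}
  B via B→A: +{b}
  C via C→b: +{b}
  S via S→C: +{b}
  S via S→a: +{a}
  FIRST(S)={a,b}  FIRST(A)={b}  FIRST(B)={b}  FIRST(C)={b}
round 2:
  C via C→S b: +{a}
  FIRST(S)={a,b}  FIRST(A)={b}  FIRST(B)={b}  FIRST(C)={a,b}
round 3:
  B via B→C: +{a}
  FIRST(S)={a,b}  FIRST(A)={b}  FIRST(B)={a,b}  FIRST(C)={a,b}
round 4: (no change)
  FIRST(S)={a,b}  FIRST(A)={b}  FIRST(B)={a,b}  FIRST(C)={a,b}

FOLLOW sets:
initialize: $ ∈ FOLLOW(S)
round 1:
  A→A B: FOLLOW(A) ⊇ FIRST(B) = {a,b}; new: +{a,b}
  A→A B: FOLLOW(B) ⊇ FOLLOW(A) ⊇ {a,b}; new: +{a,b}
  B→C: FOLLOW(C) ⊇ FOLLOW(B) ⊇ {a,b}; new: +{a,b}
  C→S b: FOLLOW(S) ⊇ FIRST(b) = {b}; new: +{b}
  S→C: FOLLOW(C) ⊇ FOLLOW(S) ⊇ {$,b}; new: +{$}
  S→a B: FOLLOW(B) ⊇ FOLLOW(S) ⊇ {$,b}; new: +{$}
  S→b A: FOLLOW(A) ⊇ FOLLOW(S) ⊇ {$,b}; new: +{$}
  FOLLOW[S]={$,b}  FOLLOW[A]={$,a,b}  FOLLOW[B]={$,a,b}  FOLLOW[C]={$,a,b}
round 2: — fixpoint
  FOLLOW[S]={$,b}  FOLLOW[A]={$,a,b}  FOLLOW[B]={$,a,b}  FOLLOW[C]={$,a,b}

FOLLOW(S) = ["$", "b"]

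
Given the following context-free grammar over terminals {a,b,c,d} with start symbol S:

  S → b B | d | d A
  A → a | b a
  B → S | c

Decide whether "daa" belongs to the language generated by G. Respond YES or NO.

CNF form of G:
  S -> T0 B | T2 A | d
  A -> T0 T1 | a
  B -> T0 B | T2 A | c | d
  T0 -> b
  T1 -> a
  T2 -> d

CYK table (by increasing span):
  T[0,0] 'd' = {B,S,T2}  orig:{B,S}
  T[1,1] 'a' = {A,T1}  orig:{A}
  T[2,2] 'a' = {A,T1}  orig:{A}
  T[0,1] 'da' = {B,S}
  T[1,2] 'aa' = ∅
  T[0,2] 'daa' = ∅

S ∉ T[0,2] ⇒ NO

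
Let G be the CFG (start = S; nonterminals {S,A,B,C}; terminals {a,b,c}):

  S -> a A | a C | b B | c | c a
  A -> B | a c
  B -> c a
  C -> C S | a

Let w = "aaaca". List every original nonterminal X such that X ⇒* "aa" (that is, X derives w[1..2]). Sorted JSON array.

CNF form of G:
  S -> T0 A | T0 C | T1 T0 | T2 B | c
  A -> T0 T1 | T1 T0
  B -> T1 T0
  C -> C S | a
  T0 -> a
  T1 -> c
  T2 -> b

Fill CYK table bottom-up (cells [i..j] with 1 ≤ i ≤ j ≤ 2 only):
  [1..1]={C,T0}  "a"  orig:{C}
  [2..2]={C,T0}  "a"  orig:{C}
  [1..2]={S}  "aa"

Original NTs in T[1,2] deriving "aa": ["S"]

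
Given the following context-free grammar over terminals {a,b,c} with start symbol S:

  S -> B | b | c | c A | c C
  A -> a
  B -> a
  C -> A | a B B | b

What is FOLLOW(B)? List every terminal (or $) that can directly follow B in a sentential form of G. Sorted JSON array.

FIRST sets, iterate to fixpoint:
round 1:
  A via A→a: +{a}
  B via B→a: +{a}
  C via C→A: +{a}
  C via C→b: +{b}
  S via S→B: +{a}
  S via S→b: +{b}
  S via S→c: +{c}
  FIRST[S]={a,b,c}  FIRST[A]={a}  FIRST[B]={a}  FIRST[C]={a,b}
round 2: (no change)
  FIRST[S]={a,b,c}  FIRST[A]={a}  FIRST[B]={a}  FIRST[C]={a,b}

Compute FOLLOW by fixpoint:
initialize: $ ∈ FOLLOW(S)
round 1:
  C→a B B: FOLLOW(B) ⊇ FIRST(B) = {a}; new: +{a}
  S→B: FOLLOW(B) ⊇ FOLLOW(S) ⊇ {$}; new: +{$}
  S→c A: FOLLOW(A) ⊇ FOLLOW(S) ⊇ {$}; new: +{$}
  S→c C: FOLLOW(C) ⊇ FOLLOW(S) ⊇ {$}; new: +{$}
  FOLLOW(S)={$}  FOLLOW(A)={$}  FOLLOW(B)={$,a}  FOLLOW(C)={$}
round 2: (no change)
  FOLLOW(S)={$}  FOLLOW(A)={$}  FOLLOW(B)={$,a}  FOLLOW(C)={$}

FOLLOW(B) = ["$", "a"]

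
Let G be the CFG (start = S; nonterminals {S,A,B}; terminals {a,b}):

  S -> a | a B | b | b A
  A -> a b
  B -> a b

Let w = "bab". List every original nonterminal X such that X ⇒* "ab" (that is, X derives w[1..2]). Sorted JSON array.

CNF form of G:
  S -> T0 B | T1 A | a | b
  A -> T0 T1
  B -> T0 T1
  T0 -> a
  T1 -> b

CYK table (by increasing span) (cells [i..j] with 1 ≤ i ≤ j ≤ 2 only):
  T[1,1] 'a' = {S,T0}  orig:{S}
  T[2,2] 'b' = {S,T1}  orig:{S}
  T[1,2] 'ab' = {A,B}

Original NTs in T[1,2] deriving "ab": ["A", "B"]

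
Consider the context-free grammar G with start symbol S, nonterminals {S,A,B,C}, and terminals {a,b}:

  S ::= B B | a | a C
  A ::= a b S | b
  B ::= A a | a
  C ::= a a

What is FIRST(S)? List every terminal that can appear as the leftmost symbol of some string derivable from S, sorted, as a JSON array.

FIRST iteration:
iter 1:
  A via A→a b S: +{a}
  A via A→b: +{b}
  B via B→A a: +{a,b}
  C via C→a a: +{a}
  S via S→B B: +{a,b}
  S: {a,b}  A: {a,b}  B: {a,b}  C: {a}
iter 2: (no change)
  S: {a,b}  A: {a,b}  B: {a,b}  C: {a}

FIRST(S) = ["a", "b"]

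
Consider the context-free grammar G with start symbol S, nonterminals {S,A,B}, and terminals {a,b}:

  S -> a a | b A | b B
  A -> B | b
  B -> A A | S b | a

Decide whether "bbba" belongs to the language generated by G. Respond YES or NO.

Convert to CNF:
  S -> T0 A | T0 B | T1 T1
  A -> A A | S T0 | a | b
  B -> A A | S T0 | a
  T0 -> b
  T1 -> a

CYK fill:
  cell(0,0) b: {A,T0}  orig:{A}
  cell(1,1) b: {A,T0}  orig:{A}
  cell(2,2) b: {A,T0}  orig:{A}
  cell(3,3) a: {A,B,T1}  orig:{A,B}
  cell(0,1) bb: {A,B,S}
  cell(1,2) bb: {A,B,S}
  cell(2,3) ba: {A,B,S}
  cell(0,2) bbb: {A,B,S}
  cell(1,3) bba: {A,B,S}
  cell(0,3) bbba: {A,B,S}

S ∈ T[0,3] ⇒ YES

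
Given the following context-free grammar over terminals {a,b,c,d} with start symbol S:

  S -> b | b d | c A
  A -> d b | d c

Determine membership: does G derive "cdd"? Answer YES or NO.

CNF form of G:
  S -> T1 T0 | T2 A | b
  A -> T0 T1 | T0 T2
  T0 -> d
  T1 -> b
  T2 -> c

CYK fill:
  cell(0,0) c: {T2}  orig:{}
  cell(1,1) d: {T0}  orig:{}
  cell(2,2) d: {T0}  orig:{}
  cell(0,1) cd: ∅
  cell(1,2) dd: ∅
  cell(0,2) cdd: ∅

S ∉ T[0,2] ⇒ NO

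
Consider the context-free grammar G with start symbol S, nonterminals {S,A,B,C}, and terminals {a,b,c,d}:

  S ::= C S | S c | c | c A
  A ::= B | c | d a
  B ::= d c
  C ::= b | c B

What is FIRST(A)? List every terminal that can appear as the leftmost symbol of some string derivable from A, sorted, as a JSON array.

FIRST iteration:
round 1:
  A via A→c: +{c}
  A via A→d a: +{d}
  B via B→d c: +{d}
  C via C→b: +{b}
  C via C→c B: +{c}
  S via S→C S: +{b,c}
  FIRST(S)={b,c}  FIRST(A)={c,d}  FIRST(B)={d}  FIRST(C)={b,c}
round 2: (no change)
  FIRST(S)={b,c}  FIRST(A)={c,d}  FIRST(B)={d}  FIRST(C)={b,c}

FIRST(A) = ["c", "d"]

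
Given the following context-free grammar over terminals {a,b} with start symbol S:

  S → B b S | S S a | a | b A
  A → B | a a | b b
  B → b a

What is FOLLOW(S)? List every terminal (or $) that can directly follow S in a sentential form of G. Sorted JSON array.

FIRST sets, iterate to fixpoint:
iter 1:
  A via A→a a: +{a}
  A via A→b b: +{b}
  B via B→b a: +{b}
  S via S→B b S: +{b}
  S via S→a: +{a}
  FIRST[S]={a,b}  FIRST[A]={a,b}  FIRST[B]={b}
iter 2: (stable)
  FIRST[S]={a,b}  FIRST[A]={a,b}  FIRST[B]={b}

FOLLOW iteration:
FOLLOW(S) := {$}
pass 1:
  S→B b S: FOLLOW(B) ⊇ FIRST(b) = {b}; new: +{b}
  S→S S a: FOLLOW(S) ⊇ FIRST(S) = {a,b}; new: +{a,b}
  S→b A: FOLLOW(A) ⊇ FOLLOW(S) ⊇ {$,a,b}; new: +{$,a,b}
  FOLLOW(S)={$,a,b}  FOLLOW(A)={$,a,b}  FOLLOW(B)={b}
pass 2:
  A→B: FOLLOW(B) ⊇ FOLLOW(A) ⊇ {$,a,b}; new: +{$,a}
  FOLLOW(S)={$,a,b}  FOLLOW(A)={$,a,b}  FOLLOW(B)={$,a,b}
pass 3: (no change)
  FOLLOW(S)={$,a,b}  FOLLOW(A)={$,a,b}  FOLLOW(B)={$,a,b}

FOLLOW(S) = ["$", "a", "b"]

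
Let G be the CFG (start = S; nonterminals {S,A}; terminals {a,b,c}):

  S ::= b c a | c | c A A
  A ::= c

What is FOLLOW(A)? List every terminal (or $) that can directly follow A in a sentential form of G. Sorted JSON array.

FIRST iteration:
pass 1:
  A via A→c: +{c}
  S via S→b c a: +{b}
  S via S→c: +{c}
  FIRST(S)={b,c}  FIRST(A)={c}
pass 2: — fixpoint
  FIRST(S)={b,c}  FIRST(A)={c}

FOLLOW iteration:
FOLLOW(S) := {$}
[1]
  S→c A A: FOLLOW(A) ⊇ FIRST(A) = {c}; new: +{c}
  S→c A A: FOLLOW(A) ⊇ FOLLOW(S) ⊇ {$}; new: +{$}
  FOLLOW[S]={$}  FOLLOW[A]={$,c}
[2] — fixpoint
  FOLLOW[S]={$}  FOLLOW[A]={$,c}

FOLLOW(A) = ["$", "c"]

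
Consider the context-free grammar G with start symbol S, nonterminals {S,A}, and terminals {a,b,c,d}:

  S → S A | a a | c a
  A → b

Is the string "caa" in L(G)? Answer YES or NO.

Convert to CNF:
  S -> S A | T0 T0 | T1 T0
  A -> b
  T0 -> a
  T1 -> c

CYK fill:
  cell(0,0) c: {T1}  orig:{}
  cell(1,1) a: {T0}  orig:{}
  cell(2,2) a: {T0}  orig:{}
  cell(0,1) ca: {S}
  cell(1,2) aa: {S}
  cell(0,2) caa: ∅

S ∉ T[0,2] ⇒ NO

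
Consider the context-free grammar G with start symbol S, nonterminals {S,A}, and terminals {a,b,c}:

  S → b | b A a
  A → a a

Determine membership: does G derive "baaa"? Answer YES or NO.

Convert to CNF:
  S -> T1 X2 | b
  A -> T0 T0
  T0 -> a
  T1 -> b
  X2 -> A T0

CYK table (by increasing span):
  T[0,0] 'b' = {S,T1}  orig:{S}
  T[1,1] 'a' = {T0}  orig:{}
  T[2,2] 'a' = {T0}  orig:{}
  T[3,3] 'a' = {T0}  orig:{}
  T[0,1] 'ba' = ∅
  T[1,2] 'aa' = {A}
  T[2,3] 'aa' = {A}
  T[0,2] 'baa' = ∅
  T[1,3] 'aaa' = {X2}  orig:{}
  T[0,3] 'baaa' = {S}

S ∈ T[0,3] ⇒ YES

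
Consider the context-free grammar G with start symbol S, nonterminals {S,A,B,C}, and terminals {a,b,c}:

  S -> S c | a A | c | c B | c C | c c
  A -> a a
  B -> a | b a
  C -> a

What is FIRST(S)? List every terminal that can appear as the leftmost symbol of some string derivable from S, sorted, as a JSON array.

FIRST sets, iterate to fixpoint:
iter 1:
  A via A→a a: +{a}
  B via B→a: +{a}
  B via B→b a: +{b}
  C via C→a: +{a}
  S via S→a A: +{a}
  S via S→c: +{c}
  FIRST(S)={a,c}  FIRST(A)={a}  FIRST(B)={a,b}  FIRST(C)={a}
iter 2: (no change)
  FIRST(S)={a,c}  FIRST(A)={a}  FIRST(B)={a,b}  FIRST(C)={a}

FIRST(S) = ["a", "c"]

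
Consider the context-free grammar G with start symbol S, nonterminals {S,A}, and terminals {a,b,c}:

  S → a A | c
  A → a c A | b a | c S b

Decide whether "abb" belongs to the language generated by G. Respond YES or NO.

Convert to CNF:
  S -> T0 A | c
  A -> T0 X3 | T1 X4 | T2 T0
  T0 -> a
  T1 -> c
  T2 -> b
  X3 -> T1 A
  X4 -> S T2

CYK table (by increasing span):
  cell(0,0) a: {T0}  orig:{}
  cell(1,1) b: {T2}  orig:{}
  cell(2,2) b: {T2}  orig:{}
  cell(0,1) ab: ∅
  cell(1,2) bb: ∅
  cell(0,2) abb: ∅

S ∉ T[0,2] ⇒ NO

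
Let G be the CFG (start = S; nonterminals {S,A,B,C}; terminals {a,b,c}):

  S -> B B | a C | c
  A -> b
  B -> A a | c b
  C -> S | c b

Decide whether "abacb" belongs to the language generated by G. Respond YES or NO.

Convert to CNF:
  S -> B B | T0 C | c
  A -> b
  B -> A T0 | T1 T2
  C -> B B | T0 C | T1 T2 | c
  T0 -> a
  T1 -> c
  T2 -> b

CYK fill:
  cell(0,0) a: {T0}  orig:{}
  cell(1,1) b: {A,T2}  orig:{A}
  cell(2,2) a: {T0}  orig:{}
  cell(3,3) c: {C,S,T1}  orig:{C,S}
  cell(4,4) b: {A,T2}  orig:{A}
  cell(0,1) ab: ∅
  cell(1,2) ba: {B}
  cell(2,3) ac: {C,S}
  cell(3,4) cb: {B,C}
  cell(0,2) aba: ∅
  cell(1,3) bac: ∅
  cell(2,4) acb: {C,S}
  cell(0,3) abac: ∅
  cell(1,4) bacb: {C,S}
  cell(0,4) abacb: {C,S}

S ∈ T[0,4] ⇒ YES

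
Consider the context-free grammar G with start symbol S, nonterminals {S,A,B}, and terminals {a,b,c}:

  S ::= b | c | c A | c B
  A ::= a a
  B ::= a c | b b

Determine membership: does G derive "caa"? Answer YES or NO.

CNF form of G:
  S -> T1 A | T1 B | b | c
  A -> T0 T0
  B -> T0 T1 | T2 T2
  T0 -> a
  T1 -> c
  T2 -> b

CYK fill:
  cell(0,0) c: {S,T1}  orig:{S}
  cell(1,1) a: {T0}  orig:{}
  cell(2,2) a: {T0}  orig:{}
  cell(0,1) ca: ∅
  cell(1,2) aa: {A}
  cell(0,2) caa: {S}

S ∈ T[0,2] ⇒ YES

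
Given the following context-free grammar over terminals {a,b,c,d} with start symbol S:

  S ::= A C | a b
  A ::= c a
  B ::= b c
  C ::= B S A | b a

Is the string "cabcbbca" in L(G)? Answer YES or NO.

Convert to CNF:
  S -> A C | T1 T2
  A -> T0 T1
  B -> T2 T0
  C -> B X3 | T2 T1
  T0 -> c
  T1 -> a
  T2 -> b
  X3 -> S A

CYK table (by increasing span):
  [0..0]={T0}  "c"  orig:{}
  [1..1]={T1}  "a"  orig:{}
  [2..2]={T2}  "b"  orig:{}
  [3..3]={T0}  "c"  orig:{}
  [4..4]={T2}  "b"  orig:{}
  [5..5]={T2}  "b"  orig:{}
  [6..6]={T0}  "c"  orig:{}
  [7..7]={T1}  "a"  orig:{}
  [0..1]={A}  "ca"
  [1..2]={S}  "ab"
  [2..3]={B}  "bc"
  [3..4]=∅  "cb"
  [4..5]=∅  "bb"
  [5..6]={B}  "bc"
  [6..7]={A}  "ca"
  [0..2]=∅  "cab"
  [1..3]=∅  "abc"
  [2..4]=∅  "bcb"
  [3..5]=∅  "cbb"
  [4..6]=∅  "bbc"
  [5..7]=∅  "bca"
  [0..3]=∅  "cabc"
  [1..4]=∅  "abcb"
  [2..5]=∅  "bcbb"
  [3..6]=∅  "cbbc"
  [4..7]=∅  "bbca"
  [0..4]=∅  "cabcb"
  [1..5]=∅  "abcbb"
  [2..6]=∅  "bcbbc"
  [3..7]=∅  "cbbca"
  [0..5]=∅  "cabcbb"
  [1..6]=∅  "abcbbc"
  [2..7]=∅  "bcbbca"
  [0..6]=∅  "cabcbbc"
  [1..7]=∅  "abcbbca"
  [0..7]=∅  "cabcbbca"

S ∉ T[0,7] ⇒ NO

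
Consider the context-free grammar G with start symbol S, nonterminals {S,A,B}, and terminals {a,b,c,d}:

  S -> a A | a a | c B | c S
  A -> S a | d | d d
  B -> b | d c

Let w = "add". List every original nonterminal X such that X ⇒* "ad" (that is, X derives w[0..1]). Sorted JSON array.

Convert to CNF:
  S -> T0 A | T0 T0 | T2 B | T2 S
  A -> S T0 | T1 T1 | d
  B -> T1 T2 | b
  T0 -> a
  T1 -> d
  T2 -> c

Fill CYK table bottom-up, restricted to cells inside w[0..1]:
  [0..0]={T0}  "a"  orig:{}
  [1..1]={A,T1}  "d"  orig:{A}
  [0..1]={S}  "ad"

Original NTs in T[0,1] deriving "ad": ["S"]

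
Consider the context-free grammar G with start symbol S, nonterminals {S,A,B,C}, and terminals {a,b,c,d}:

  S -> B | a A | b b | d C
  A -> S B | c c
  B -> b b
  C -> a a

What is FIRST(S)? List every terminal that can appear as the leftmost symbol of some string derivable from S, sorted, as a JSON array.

Compute FIRST by fixpoint:
pass 1:
  A via A→c c: +{c}
  B via B→b b: +{b}
  C via C→a a: +{a}
  S via S→B: +{b}
  S via S→a A: +{a}
  S via S→d C: +{d}
  S: {a,b,d}  A: {c}  B: {b}  C: {a}
pass 2:
  A via A→S B: +{a,b,d}
  S: {a,b,d}  A: {a,b,c,d}  B: {b}  C: {a}
pass 3: — fixpoint
  S: {a,b,d}  A: {a,b,c,d}  B: {b}  C: {a}

FIRST(S) = ["a", "b", "d"]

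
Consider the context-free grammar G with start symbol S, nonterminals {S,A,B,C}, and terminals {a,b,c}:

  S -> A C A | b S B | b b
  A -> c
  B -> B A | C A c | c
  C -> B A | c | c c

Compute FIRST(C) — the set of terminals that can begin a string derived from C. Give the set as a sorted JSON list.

FIRST sets, iterate to fixpoint:
[1]
  A via A→c: +{c}
  B via B→c: +{c}
  C via C→B A: +{c}
  S via S→A C A: +{c}
  S via S→b S B: +{b}
  FIRST[S]={b,c}  FIRST[A]={c}  FIRST[B]={c}  FIRST[C]={c}
[2] done
  FIRST[S]={b,c}  FIRST[A]={c}  FIRST[B]={c}  FIRST[C]={c}

FIRST(C) = ["c"]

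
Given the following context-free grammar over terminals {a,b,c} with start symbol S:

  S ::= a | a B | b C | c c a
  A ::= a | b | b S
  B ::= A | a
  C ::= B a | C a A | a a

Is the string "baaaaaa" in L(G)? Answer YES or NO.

CNF form of G:
  S -> T0 C | T1 B | T2 X4 | a
  A -> T0 S | a | b
  B -> T0 S | a | b
  C -> B T1 | C X3 | T1 T1
  T0 -> b
  T1 -> a
  T2 -> c
  X3 -> T1 A
  X4 -> T2 T1

CYK fill:
  [0..0]={A,B,T0}  "b"  orig:{A,B}
  [1..1]={A,B,S,T1}  "a"  orig:{A,B,S}
  [2..2]={A,B,S,T1}  "a"  orig:{A,B,S}
  [3..3]={A,B,S,T1}  "a"  orig:{A,B,S}
  [4..4]={A,B,S,T1}  "a"  orig:{A,B,S}
  [5..5]={A,B,S,T1}  "a"  orig:{A,B,S}
  [6..6]={A,B,S,T1}  "a"  orig:{A,B,S}
  [0..1]={A,B,C}  "ba"
  [1..2]={C,S,X3}  "aa"  orig:{C,S}
  [2..3]={C,S,X3}  "aa"  orig:{C,S}
  [3..4]={C,S,X3}  "aa"  orig:{C,S}
  [4..5]={C,S,X3}  "aa"  orig:{C,S}
  [5..6]={C,S,X3}  "aa"  orig:{C,S}
  [0..2]={A,B,C,S}  "baa"
  [1..3]=∅  "aaa"
  [2..4]=∅  "aaa"
  [3..5]=∅  "aaa"
  [4..6]=∅  "aaa"
  [0..3]={C}  "baaa"
  [1..4]={C}  "aaaa"
  [2..5]={C}  "aaaa"
  [3..6]={C}  "aaaa"
  [0..4]={C,S}  "baaaa"
  [1..5]=∅  "aaaaa"
  [2..6]=∅  "aaaaa"
  [0..5]={C}  "baaaaa"
  [1..6]={C}  "aaaaaa"
  [0..6]={C,S}  "baaaaaa"

S ∈ T[0,6] ⇒ YES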